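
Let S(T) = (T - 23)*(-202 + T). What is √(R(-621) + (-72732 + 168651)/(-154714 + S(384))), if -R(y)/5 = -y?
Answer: I*√21288819783/2618 ≈ 55.732*I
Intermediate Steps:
S(T) = (-202 + T)*(-23 + T) (S(T) = (-23 + T)*(-202 + T) = (-202 + T)*(-23 + T))
R(y) = 5*y (R(y) = -(-5)*y = 5*y)
√(R(-621) + (-72732 + 168651)/(-154714 + S(384))) = √(5*(-621) + (-72732 + 168651)/(-154714 + (4646 + 384² - 225*384))) = √(-3105 + 95919/(-154714 + (4646 + 147456 - 86400))) = √(-3105 + 95919/(-154714 + 65702)) = √(-3105 + 95919/(-89012)) = √(-3105 + 95919*(-1/89012)) = √(-3105 - 95919/89012) = √(-276478179/89012) = I*√21288819783/2618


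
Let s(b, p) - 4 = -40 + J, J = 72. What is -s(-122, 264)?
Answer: -36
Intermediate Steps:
s(b, p) = 36 (s(b, p) = 4 + (-40 + 72) = 4 + 32 = 36)
-s(-122, 264) = -1*36 = -36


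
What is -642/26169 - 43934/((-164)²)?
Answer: -194496013/117306904 ≈ -1.6580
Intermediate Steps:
-642/26169 - 43934/((-164)²) = -642*1/26169 - 43934/26896 = -214/8723 - 43934*1/26896 = -214/8723 - 21967/13448 = -194496013/117306904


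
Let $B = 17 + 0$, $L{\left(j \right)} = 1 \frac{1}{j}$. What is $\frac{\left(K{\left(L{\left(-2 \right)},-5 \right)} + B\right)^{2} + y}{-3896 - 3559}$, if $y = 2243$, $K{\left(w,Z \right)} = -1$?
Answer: $- \frac{119}{355} \approx -0.33521$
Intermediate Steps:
$L{\left(j \right)} = \frac{1}{j}$
$B = 17$
$\frac{\left(K{\left(L{\left(-2 \right)},-5 \right)} + B\right)^{2} + y}{-3896 - 3559} = \frac{\left(-1 + 17\right)^{2} + 2243}{-3896 - 3559} = \frac{16^{2} + 2243}{-7455} = \left(256 + 2243\right) \left(- \frac{1}{7455}\right) = 2499 \left(- \frac{1}{7455}\right) = - \frac{119}{355}$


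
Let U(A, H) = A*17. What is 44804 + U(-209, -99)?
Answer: 41251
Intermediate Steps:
U(A, H) = 17*A
44804 + U(-209, -99) = 44804 + 17*(-209) = 44804 - 3553 = 41251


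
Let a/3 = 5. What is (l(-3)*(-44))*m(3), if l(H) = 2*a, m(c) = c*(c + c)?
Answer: -23760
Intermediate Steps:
a = 15 (a = 3*5 = 15)
m(c) = 2*c² (m(c) = c*(2*c) = 2*c²)
l(H) = 30 (l(H) = 2*15 = 30)
(l(-3)*(-44))*m(3) = (30*(-44))*(2*3²) = -2640*9 = -1320*18 = -23760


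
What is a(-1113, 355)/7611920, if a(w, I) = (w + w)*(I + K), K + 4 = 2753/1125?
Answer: -36879997/356808750 ≈ -0.10336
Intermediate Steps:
K = -1747/1125 (K = -4 + 2753/1125 = -1747/1125 ≈ -1.5529)
a(w, I) = 2*w*(-1747/1125 + I) (a(w, I) = (w + w)*(I - 1747/1125) = (2*w)*(-1747/1125 + I) = 2*w*(-1747/1125 + I))
a(-1113, 355)/7611920 = ((2/1125)*(-1113)*(-1747 + 1125*355))/7611920 = ((2/1125)*(-1113)*(-1747 + 399375))*(1/7611920) = ((2/1125)*(-1113)*397628)*(1/7611920) = -295039976/375*1/7611920 = -36879997/356808750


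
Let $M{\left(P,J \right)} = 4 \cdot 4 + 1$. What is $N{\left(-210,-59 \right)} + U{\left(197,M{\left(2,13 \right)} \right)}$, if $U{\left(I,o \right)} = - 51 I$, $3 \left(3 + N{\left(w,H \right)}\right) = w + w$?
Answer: $-10190$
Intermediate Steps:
$N{\left(w,H \right)} = -3 + \frac{2 w}{3}$ ($N{\left(w,H \right)} = -3 + \frac{w + w}{3} = -3 + \frac{2 w}{3}$)
$M{\left(P,J \right)} = 17$ ($M{\left(P,J \right)} = 16 + 1 = 17$)
$N{\left(-210,-59 \right)} + U{\left(197,M{\left(2,13 \right)} \right)} = \left(-3 + \frac{2}{3} \left(-210\right)\right) - 10047 = \left(-3 - 140\right) - 10047 = -143 - 10047 = -10190$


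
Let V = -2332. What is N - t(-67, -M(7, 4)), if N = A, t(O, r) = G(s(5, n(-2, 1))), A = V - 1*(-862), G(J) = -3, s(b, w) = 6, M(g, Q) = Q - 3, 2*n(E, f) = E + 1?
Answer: -1467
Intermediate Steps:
n(E, f) = ½ + E/2 (n(E, f) = (E + 1)/2 = (1 + E)/2 = ½ + E/2)
M(g, Q) = -3 + Q
A = -1470 (A = -2332 - 1*(-862) = -2332 + 862 = -1470)
t(O, r) = -3
N = -1470
N - t(-67, -M(7, 4)) = -1470 - 1*(-3) = -1470 + 3 = -1467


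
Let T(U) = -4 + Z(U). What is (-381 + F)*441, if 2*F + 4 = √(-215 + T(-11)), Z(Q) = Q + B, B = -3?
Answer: -168903 + 441*I*√233/2 ≈ -1.689e+5 + 3365.8*I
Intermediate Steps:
Z(Q) = -3 + Q (Z(Q) = Q - 3 = -3 + Q)
T(U) = -7 + U (T(U) = -4 + (-3 + U) = -7 + U)
F = -2 + I*√233/2 (F = -2 + √(-215 + (-7 - 11))/2 = -2 + √(-215 - 18)/2 = -2 + √(-233)/2 = -2 + (I*√233)/2 = -2 + I*√233/2 ≈ -2.0 + 7.6322*I)
(-381 + F)*441 = (-381 + (-2 + I*√233/2))*441 = (-383 + I*√233/2)*441 = -168903 + 441*I*√233/2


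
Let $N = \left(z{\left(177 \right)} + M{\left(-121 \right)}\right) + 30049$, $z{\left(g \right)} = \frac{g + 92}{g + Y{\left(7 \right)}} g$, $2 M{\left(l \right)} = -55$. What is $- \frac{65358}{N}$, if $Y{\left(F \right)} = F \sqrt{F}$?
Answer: $- \frac{122699671369200}{56871331407181} - \frac{43566466356 \sqrt{7}}{56871331407181} \approx -2.1595$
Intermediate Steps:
$Y{\left(F \right)} = F^{\frac{3}{2}}$
$M{\left(l \right)} = - \frac{55}{2}$ ($M{\left(l \right)} = \frac{1}{2} \left(-55\right) = - \frac{55}{2}$)
$z{\left(g \right)} = \frac{g \left(92 + g\right)}{g + 7 \sqrt{7}}$ ($z{\left(g \right)} = \frac{g + 92}{g + 7^{\frac{3}{2}}} g = \frac{92 + g}{g + 7 \sqrt{7}} g = \frac{g \left(92 + g\right)}{g + 7 \sqrt{7}}$)
$N = \frac{60043}{2} + \frac{47613}{177 + 7 \sqrt{7}}$ ($N = \left(\frac{177 \left(92 + 177\right)}{177 + 7 \sqrt{7}} - \frac{55}{2}\right) + 30049 = \left(177 \frac{1}{177 + 7 \sqrt{7}} \cdot 269 - \frac{55}{2}\right) + 30049 = \left(\frac{47613}{177 + 7 \sqrt{7}} - \frac{55}{2}\right) + 30049 = \left(- \frac{55}{2} + \frac{47613}{177 + 7 \sqrt{7}}\right) + 30049 = \frac{60043}{2} + \frac{47613}{177 + 7 \sqrt{7}} \approx 30265.0$)
$- \frac{65358}{N} = - \frac{65358}{\frac{469336850}{15493} - \frac{333291 \sqrt{7}}{30986}}$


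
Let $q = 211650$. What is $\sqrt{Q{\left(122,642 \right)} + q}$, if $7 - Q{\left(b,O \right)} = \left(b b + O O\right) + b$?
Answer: $i \sqrt{215513} \approx 464.23 i$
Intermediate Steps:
$Q{\left(b,O \right)} = 7 - b - O^{2} - b^{2}$ ($Q{\left(b,O \right)} = 7 - \left(\left(b b + O O\right) + b\right) = 7 - \left(\left(b^{2} + O^{2}\right) + b\right) = 7 - \left(\left(O^{2} + b^{2}\right) + b\right) = 7 - \left(b + O^{2} + b^{2}\right) = 7 - b - O^{2} - b^{2}$)
$\sqrt{Q{\left(122,642 \right)} + q} = \sqrt{\left(7 - 122 - 642^{2} - 122^{2}\right) + 211650} = \sqrt{\left(7 - 122 - 412164 - 14884\right) + 211650} = \sqrt{-427163 + 211650} = \sqrt{-215513} = i \sqrt{215513}$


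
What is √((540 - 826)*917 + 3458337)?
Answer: 5*√127843 ≈ 1787.8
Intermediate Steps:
√((540 - 826)*917 + 3458337) = √(-286*917 + 3458337) = √(-262262 + 3458337) = √3196075 = 5*√127843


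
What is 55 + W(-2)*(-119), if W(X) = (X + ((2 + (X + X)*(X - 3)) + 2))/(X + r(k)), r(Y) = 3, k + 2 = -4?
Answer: -2563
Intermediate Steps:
k = -6 (k = -2 - 4 = -6)
W(X) = (4 + X + 2*X*(-3 + X))/(3 + X) (W(X) = (X + ((2 + (X + X)*(X - 3)) + 2))/(X + 3) = (X + ((2 + (2*X)*(-3 + X)) + 2))/(3 + X) = (X + ((2 + 2*X*(-3 + X)) + 2))/(3 + X) = (X + (4 + 2*X*(-3 + X)))/(3 + X) = (4 + X + 2*X*(-3 + X))/(3 + X))
55 + W(-2)*(-119) = 55 + ((4 - 5*(-2) + 2*(-2)²)/(3 - 2))*(-119) = 55 + ((4 + 10 + 2*4)/1)*(-119) = 55 + (1*(4 + 10 + 8))*(-119) = 55 + (1*22)*(-119) = 55 + 22*(-119) = 55 - 2618 = -2563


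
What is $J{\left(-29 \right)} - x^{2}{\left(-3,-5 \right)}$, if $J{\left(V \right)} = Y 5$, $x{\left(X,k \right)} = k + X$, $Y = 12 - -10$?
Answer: $46$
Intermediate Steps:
$Y = 22$ ($Y = 12 + 10 = 22$)
$x{\left(X,k \right)} = X + k$
$J{\left(V \right)} = 110$ ($J{\left(V \right)} = 22 \cdot 5 = 110$)
$J{\left(-29 \right)} - x^{2}{\left(-3,-5 \right)} = 110 - \left(-3 - 5\right)^{2} = 110 - \left(-8\right)^{2} = 110 - 64 = 46$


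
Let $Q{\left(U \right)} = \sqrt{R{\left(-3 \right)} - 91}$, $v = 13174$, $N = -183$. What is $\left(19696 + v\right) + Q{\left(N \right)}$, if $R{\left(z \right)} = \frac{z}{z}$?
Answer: $32870 + 3 i \sqrt{10} \approx 32870.0 + 9.4868 i$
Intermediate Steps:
$R{\left(z \right)} = 1$
$Q{\left(U \right)} = 3 i \sqrt{10}$ ($Q{\left(U \right)} = \sqrt{1 - 91} = \sqrt{-90} = 3 i \sqrt{10}$)
$\left(19696 + v\right) + Q{\left(N \right)} = \left(19696 + 13174\right) + 3 i \sqrt{10} = 32870 + 3 i \sqrt{10}$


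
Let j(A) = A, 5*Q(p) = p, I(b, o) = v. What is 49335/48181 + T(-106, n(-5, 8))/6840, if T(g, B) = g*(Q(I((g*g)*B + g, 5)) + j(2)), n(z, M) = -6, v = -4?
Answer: 138051157/137315850 ≈ 1.0054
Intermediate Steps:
I(b, o) = -4
Q(p) = p/5
T(g, B) = 6*g/5 (T(g, B) = g*((⅕)*(-4) + 2) = g*(-⅘ + 2) = g*(6/5) = 6*g/5)
49335/48181 + T(-106, n(-5, 8))/6840 = 49335/48181 + ((6/5)*(-106))/6840 = 49335*(1/48181) - 636/5*1/6840 = 49335/48181 - 53/2850 = 138051157/137315850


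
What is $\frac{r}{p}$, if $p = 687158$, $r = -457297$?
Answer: $- \frac{457297}{687158} \approx -0.66549$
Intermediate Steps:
$\frac{r}{p} = - \frac{457297}{687158}$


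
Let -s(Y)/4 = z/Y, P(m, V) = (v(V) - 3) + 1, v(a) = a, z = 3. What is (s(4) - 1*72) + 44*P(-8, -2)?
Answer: -251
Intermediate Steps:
P(m, V) = -2 + V (P(m, V) = (V - 3) + 1 = (-3 + V) + 1 = -2 + V)
s(Y) = -12/Y
(s(4) - 1*72) + 44*P(-8, -2) = (-12/4 - 1*72) + 44*(-2 - 2) = (-12*¼ - 72) + 44*(-4) = (-3 - 72) - 176 = -75 - 176 = -251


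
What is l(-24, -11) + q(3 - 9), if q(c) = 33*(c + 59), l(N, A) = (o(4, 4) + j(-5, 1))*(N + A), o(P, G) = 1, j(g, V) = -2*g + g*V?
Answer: 1539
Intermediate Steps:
j(g, V) = -2*g + V*g
l(N, A) = 6*A + 6*N (l(N, A) = (1 - 5*(-2 + 1))*(N + A) = (1 - 5*(-1))*(A + N) = (1 + 5)*(A + N) = 6*(A + N) = 6*A + 6*N)
q(c) = 1947 + 33*c (q(c) = 33*(59 + c) = 1947 + 33*c)
l(-24, -11) + q(3 - 9) = (6*(-11) + 6*(-24)) + (1947 + 33*(3 - 9)) = (-66 - 144) + (1947 + 33*(-6)) = -210 + (1947 - 198) = -210 + 1749 = 1539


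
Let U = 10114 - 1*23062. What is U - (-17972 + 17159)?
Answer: -12135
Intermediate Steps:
U = -12948 (U = 10114 - 23062 = -12948)
U - (-17972 + 17159) = -12948 - (-17972 + 17159) = -12948 - 1*(-813) = -12948 + 813 = -12135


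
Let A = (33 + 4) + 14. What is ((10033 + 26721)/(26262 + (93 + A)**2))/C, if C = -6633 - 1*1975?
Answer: -18377/202279392 ≈ -9.0850e-5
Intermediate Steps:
A = 51 (A = 37 + 14 = 51)
C = -8608 (C = -6633 - 1975 = -8608)
((10033 + 26721)/(26262 + (93 + A)**2))/C = ((10033 + 26721)/(26262 + (93 + 51)**2))/(-8608) = (36754/(26262 + 144**2))*(-1/8608) = (36754/(26262 + 20736))*(-1/8608) = (36754/46998)*(-1/8608) = (36754*(1/46998))*(-1/8608) = (18377/23499)*(-1/8608) = -18377/202279392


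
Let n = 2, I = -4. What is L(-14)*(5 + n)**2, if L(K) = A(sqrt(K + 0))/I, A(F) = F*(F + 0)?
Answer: 343/2 ≈ 171.50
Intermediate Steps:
A(F) = F**2 (A(F) = F*F = F**2)
L(K) = -K/4 (L(K) = (sqrt(K + 0))**2/(-4) = (sqrt(K))**2*(-1/4) = K*(-1/4) = -K/4)
L(-14)*(5 + n)**2 = (-1/4*(-14))*(5 + 2)**2 = (7/2)*7**2 = (7/2)*49 = 343/2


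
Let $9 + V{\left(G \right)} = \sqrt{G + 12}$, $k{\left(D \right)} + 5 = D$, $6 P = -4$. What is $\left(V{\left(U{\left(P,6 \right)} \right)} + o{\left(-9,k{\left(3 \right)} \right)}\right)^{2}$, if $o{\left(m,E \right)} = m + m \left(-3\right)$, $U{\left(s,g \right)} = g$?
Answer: $99 + 54 \sqrt{2} \approx 175.37$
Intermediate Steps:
$P = - \frac{2}{3}$ ($P = \frac{1}{6} \left(-4\right) = - \frac{2}{3} \approx -0.66667$)
$k{\left(D \right)} = -5 + D$
$o{\left(m,E \right)} = - 2 m$ ($o{\left(m,E \right)} = m - 3 m = - 2 m$)
$V{\left(G \right)} = -9 + \sqrt{12 + G}$ ($V{\left(G \right)} = -9 + \sqrt{G + 12} = -9 + \sqrt{12 + G}$)
$\left(V{\left(U{\left(P,6 \right)} \right)} + o{\left(-9,k{\left(3 \right)} \right)}\right)^{2} = \left(\left(-9 + \sqrt{12 + 6}\right) - -18\right)^{2} = \left(\left(-9 + \sqrt{18}\right) + 18\right)^{2} = \left(\left(-9 + 3 \sqrt{2}\right) + 18\right)^{2} = \left(9 + 3 \sqrt{2}\right)^{2}$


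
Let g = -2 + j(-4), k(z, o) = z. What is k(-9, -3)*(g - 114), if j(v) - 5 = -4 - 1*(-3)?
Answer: 1008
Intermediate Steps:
j(v) = 4 (j(v) = 5 + (-4 - 1*(-3)) = 5 + (-4 + 3) = 5 - 1 = 4)
g = 2 (g = -2 + 4 = 2)
k(-9, -3)*(g - 114) = -9*(2 - 114) = -9*(-112) = 1008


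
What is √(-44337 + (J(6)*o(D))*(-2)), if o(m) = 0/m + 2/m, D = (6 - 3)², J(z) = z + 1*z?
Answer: I*√399081/3 ≈ 210.58*I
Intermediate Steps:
J(z) = 2*z (J(z) = z + z = 2*z)
D = 9 (D = 3² = 9)
o(m) = 2/m (o(m) = 0 + 2/m = 2/m)
√(-44337 + (J(6)*o(D))*(-2)) = √(-44337 + ((2*6)*(2/9))*(-2)) = √(-44337 + (12*(2*(⅑)))*(-2)) = √(-44337 + (12*(2/9))*(-2)) = √(-44337 + (8/3)*(-2)) = √(-44337 - 16/3) = √(-133027/3) = I*√399081/3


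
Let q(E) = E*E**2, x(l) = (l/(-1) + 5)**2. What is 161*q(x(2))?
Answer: 117369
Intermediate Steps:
x(l) = (5 - l)**2 (x(l) = (l*(-1) + 5)**2 = (-l + 5)**2 = (5 - l)**2)
q(E) = E**3
161*q(x(2)) = 161*((-5 + 2)**2)**3 = 161*((-3)**2)**3 = 161*9**3 = 161*729 = 117369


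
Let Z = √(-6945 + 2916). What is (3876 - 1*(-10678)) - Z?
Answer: 14554 - I*√4029 ≈ 14554.0 - 63.474*I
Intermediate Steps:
Z = I*√4029 (Z = √(-4029) = I*√4029 ≈ 63.474*I)
(3876 - 1*(-10678)) - Z = (3876 - 1*(-10678)) - I*√4029 = (3876 + 10678) - I*√4029 = 14554 - I*√4029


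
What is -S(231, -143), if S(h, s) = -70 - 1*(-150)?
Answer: -80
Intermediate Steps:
S(h, s) = 80 (S(h, s) = -70 + 150 = 80)
-S(231, -143) = -1*80 = -80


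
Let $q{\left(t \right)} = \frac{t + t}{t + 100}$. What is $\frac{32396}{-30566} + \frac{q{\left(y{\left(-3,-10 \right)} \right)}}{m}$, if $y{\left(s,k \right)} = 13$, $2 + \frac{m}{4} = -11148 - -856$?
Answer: $- \frac{37683938591}{35555043652} \approx -1.0599$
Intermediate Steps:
$m = -41176$ ($m = -8 + 4 \left(-11148 - -856\right) = -8 + 4 \left(-11148 + 856\right) = -8 + 4 \left(-10292\right) = -8 - 41168 = -41176$)
$q{\left(t \right)} = \frac{2 t}{100 + t}$
$\frac{32396}{-30566} + \frac{q{\left(y{\left(-3,-10 \right)} \right)}}{m} = \frac{32396}{-30566} + \frac{2 \cdot 13 \frac{1}{100 + 13}}{-41176} = 32396 \left(- \frac{1}{30566}\right) + 2 \cdot 13 \cdot \frac{1}{113} \left(- \frac{1}{41176}\right) = - \frac{16198}{15283} + 2 \cdot 13 \cdot \frac{1}{113} \left(- \frac{1}{41176}\right) = - \frac{16198}{15283} + \frac{26}{113} \left(- \frac{1}{41176}\right) = - \frac{16198}{15283} - \frac{13}{2326444} = - \frac{37683938591}{35555043652}$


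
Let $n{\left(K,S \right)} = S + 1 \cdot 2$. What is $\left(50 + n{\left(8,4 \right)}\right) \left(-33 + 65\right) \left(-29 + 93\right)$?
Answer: $114688$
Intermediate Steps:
$n{\left(K,S \right)} = 2 + S$ ($n{\left(K,S \right)} = S + 2 = 2 + S$)
$\left(50 + n{\left(8,4 \right)}\right) \left(-33 + 65\right) \left(-29 + 93\right) = \left(50 + \left(2 + 4\right)\right) \left(-33 + 65\right) \left(-29 + 93\right) = \left(50 + 6\right) 32 \cdot 64 = 56 \cdot 32 \cdot 64 = 1792 \cdot 64 = 114688$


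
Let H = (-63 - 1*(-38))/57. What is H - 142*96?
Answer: -777049/57 ≈ -13632.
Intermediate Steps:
H = -25/57 (H = (-63 + 38)*(1/57) = -25*1/57 = -25/57 ≈ -0.43860)
H - 142*96 = -25/57 - 142*96 = -25/57 - 13632 = -777049/57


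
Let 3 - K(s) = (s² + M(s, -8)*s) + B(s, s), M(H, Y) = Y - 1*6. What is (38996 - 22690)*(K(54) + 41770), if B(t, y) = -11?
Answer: 646108944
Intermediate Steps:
M(H, Y) = -6 + Y (M(H, Y) = Y - 6 = -6 + Y)
K(s) = 14 - s² + 14*s (K(s) = 3 - ((s² + (-6 - 8)*s) - 11) = 3 - ((s² - 14*s) - 11) = 3 - (-11 + s² - 14*s) = 3 + (11 - s² + 14*s) = 14 - s² + 14*s)
(38996 - 22690)*(K(54) + 41770) = (38996 - 22690)*((14 - 1*54² + 14*54) + 41770) = 16306*((14 - 1*2916 + 756) + 41770) = 16306*((14 - 2916 + 756) + 41770) = 16306*(-2146 + 41770) = 16306*39624 = 646108944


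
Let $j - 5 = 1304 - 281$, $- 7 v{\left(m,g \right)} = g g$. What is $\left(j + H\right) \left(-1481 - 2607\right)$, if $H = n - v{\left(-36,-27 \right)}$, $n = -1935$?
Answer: $3282080$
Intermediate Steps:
$v{\left(m,g \right)} = - \frac{g^{2}}{7}$ ($v{\left(m,g \right)} = - \frac{g g}{7} = - \frac{g^{2}}{7}$)
$j = 1028$ ($j = 5 + \left(1304 - 281\right) = 5 + 1023 = 1028$)
$H = - \frac{12816}{7}$ ($H = -1935 - - \frac{\left(-27\right)^{2}}{7} = -1935 - \left(- \frac{1}{7}\right) 729 = -1935 - - \frac{729}{7} = -1935 + \frac{729}{7} = - \frac{12816}{7} \approx -1830.9$)
$\left(j + H\right) \left(-1481 - 2607\right) = \left(1028 - \frac{12816}{7}\right) \left(-1481 - 2607\right) = \left(- \frac{5620}{7}\right) \left(-4088\right) = 3282080$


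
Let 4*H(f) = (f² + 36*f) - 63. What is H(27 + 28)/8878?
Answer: 2471/17756 ≈ 0.13916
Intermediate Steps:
H(f) = -63/4 + 9*f + f²/4 (H(f) = ((f² + 36*f) - 63)/4 = (-63 + f² + 36*f)/4 = -63/4 + 9*f + f²/4)
H(27 + 28)/8878 = (-63/4 + 9*(27 + 28) + (27 + 28)²/4)/8878 = (-63/4 + 9*55 + (¼)*55²)*(1/8878) = (-63/4 + 495 + (¼)*3025)*(1/8878) = (-63/4 + 495 + 3025/4)*(1/8878) = (2471/2)*(1/8878) = 2471/17756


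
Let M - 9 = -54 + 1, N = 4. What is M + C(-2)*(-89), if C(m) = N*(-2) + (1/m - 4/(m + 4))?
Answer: 1781/2 ≈ 890.50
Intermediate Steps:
M = -44 (M = 9 + (-54 + 1) = 9 - 53 = -44)
C(m) = -8 + 1/m - 4/(4 + m) (C(m) = 4*(-2) + (1/m - 4/(m + 4)) = -8 + (1/m - 4/(4 + m)) = -8 + 1/m - 4/(4 + m))
M + C(-2)*(-89) = -44 + ((4 - 35*(-2) - 8*(-2)²)/((-2)*(4 - 2)))*(-89) = -44 - ½*(4 + 70 - 8*4)/2*(-89) = -44 - ½*½*(4 + 70 - 32)*(-89) = -44 - ½*½*42*(-89) = -44 - 21/2*(-89) = -44 + 1869/2 = 1781/2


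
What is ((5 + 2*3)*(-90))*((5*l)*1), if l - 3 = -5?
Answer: 9900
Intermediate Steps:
l = -2 (l = 3 - 5 = -2)
((5 + 2*3)*(-90))*((5*l)*1) = ((5 + 2*3)*(-90))*((5*(-2))*1) = ((5 + 6)*(-90))*(-10*1) = (11*(-90))*(-10) = -990*(-10) = 9900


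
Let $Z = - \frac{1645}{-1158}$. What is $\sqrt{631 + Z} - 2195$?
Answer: $-2195 + \frac{\sqrt{848053194}}{1158} \approx -2169.9$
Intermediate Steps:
$Z = \frac{1645}{1158}$ ($Z = \left(-1645\right) \left(- \frac{1}{1158}\right) = \frac{1645}{1158} \approx 1.4206$)
$\sqrt{631 + Z} - 2195 = \sqrt{631 + \frac{1645}{1158}} - 2195 = \sqrt{\frac{732343}{1158}} - 2195 = \frac{\sqrt{848053194}}{1158} - 2195 = -2195 + \frac{\sqrt{848053194}}{1158}$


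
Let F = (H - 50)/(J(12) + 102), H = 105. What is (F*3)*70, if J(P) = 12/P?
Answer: 11550/103 ≈ 112.14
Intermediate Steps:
F = 55/103 (F = (105 - 50)/(12/12 + 102) = 55/(12*(1/12) + 102) = 55/(1 + 102) = 55/103 ≈ 0.53398)
(F*3)*70 = ((55/103)*3)*70 = (165/103)*70 = 11550/103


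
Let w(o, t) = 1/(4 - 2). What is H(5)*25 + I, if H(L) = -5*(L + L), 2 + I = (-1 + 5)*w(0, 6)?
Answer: -1250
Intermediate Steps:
w(o, t) = ½ (w(o, t) = 1/2 = ½)
I = 0 (I = -2 + (-1 + 5)*(½) = -2 + 4*(½) = -2 + 2 = 0)
H(L) = -10*L
H(5)*25 + I = -10*5*25 + 0 = -50*25 + 0 = -1250 + 0 = -1250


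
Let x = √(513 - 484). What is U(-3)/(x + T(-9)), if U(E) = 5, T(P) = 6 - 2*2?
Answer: -⅖ + √29/5 ≈ 0.67703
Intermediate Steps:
T(P) = 2 (T(P) = 6 - 4 = 2)
x = √29 ≈ 5.3852
U(-3)/(x + T(-9)) = 5/(√29 + 2) = 5/(2 + √29)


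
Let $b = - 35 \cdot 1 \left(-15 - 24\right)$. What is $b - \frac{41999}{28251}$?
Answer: $\frac{38520616}{28251} \approx 1363.5$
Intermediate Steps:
$b = 1365$ ($b = - 35 \cdot 1 \left(-15 - 24\right) = - 35 \cdot 1 \left(-39\right) = \left(-35\right) \left(-39\right) = 1365$)
$b - \frac{41999}{28251} = 1365 - \frac{41999}{28251} = \frac{38520616}{28251}$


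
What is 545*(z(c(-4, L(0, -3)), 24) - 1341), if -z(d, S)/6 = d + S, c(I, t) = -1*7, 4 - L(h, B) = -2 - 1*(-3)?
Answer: -786435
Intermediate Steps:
L(h, B) = 3 (L(h, B) = 4 - (-2 - 1*(-3)) = 4 - (-2 + 3) = 4 - 1*1 = 4 - 1 = 3)
c(I, t) = -7
z(d, S) = -6*S - 6*d (z(d, S) = -6*(d + S) = -6*(S + d) = -6*S - 6*d)
545*(z(c(-4, L(0, -3)), 24) - 1341) = 545*((-6*24 - 6*(-7)) - 1341) = 545*((-144 + 42) - 1341) = 545*(-102 - 1341) = 545*(-1443) = -786435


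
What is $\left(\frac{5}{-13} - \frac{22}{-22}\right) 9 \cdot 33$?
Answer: $\frac{2376}{13} \approx 182.77$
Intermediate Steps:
$\left(\frac{5}{-13} - \frac{22}{-22}\right) 9 \cdot 33 = \left(5 \left(- \frac{1}{13}\right) - -1\right) 9 \cdot 33 = \left(- \frac{5}{13} + 1\right) 9 \cdot 33 = \frac{8}{13} \cdot 9 \cdot 33 = \frac{72}{13} \cdot 33 = \frac{2376}{13}$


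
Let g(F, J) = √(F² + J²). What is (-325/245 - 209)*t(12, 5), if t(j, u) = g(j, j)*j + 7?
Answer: -10306/7 - 1484064*√2/49 ≈ -44305.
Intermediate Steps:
t(j, u) = 7 + j*√2*√(j²) (t(j, u) = √(j² + j²)*j + 7 = √(2*j²)*j + 7 = (√2*√(j²))*j + 7 = j*√2*√(j²) + 7 = 7 + j*√2*√(j²))
(-325/245 - 209)*t(12, 5) = (-325/245 - 209)*(7 + 12*√2*√(12²)) = (-325*1/245 - 209)*(7 + 12*√2*√144) = (-65/49 - 209)*(7 + 12*√2*12) = -10306*(7 + 144*√2)/49 = -10306/7 - 1484064*√2/49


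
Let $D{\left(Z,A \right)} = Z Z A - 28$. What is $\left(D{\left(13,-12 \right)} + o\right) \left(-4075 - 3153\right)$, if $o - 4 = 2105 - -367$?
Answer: $-3035760$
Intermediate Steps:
$D{\left(Z,A \right)} = -28 + A Z^{2}$ ($D{\left(Z,A \right)} = Z^{2} A - 28 = A Z^{2} - 28 = -28 + A Z^{2}$)
$o = 2476$ ($o = 4 + \left(2105 - -367\right) = 4 + \left(2105 + 367\right) = 4 + 2472 = 2476$)
$\left(D{\left(13,-12 \right)} + o\right) \left(-4075 - 3153\right) = \left(\left(-28 - 12 \cdot 13^{2}\right) + 2476\right) \left(-4075 - 3153\right) = \left(\left(-28 - 2028\right) + 2476\right) \left(-7228\right) = \left(-2056 + 2476\right) \left(-7228\right) = 420 \left(-7228\right) = -3035760$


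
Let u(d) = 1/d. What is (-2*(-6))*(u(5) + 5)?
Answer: 312/5 ≈ 62.400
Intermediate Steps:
u(d) = 1/d
(-2*(-6))*(u(5) + 5) = (-2*(-6))*(1/5 + 5) = 12*(⅕ + 5) = 12*(26/5) = 312/5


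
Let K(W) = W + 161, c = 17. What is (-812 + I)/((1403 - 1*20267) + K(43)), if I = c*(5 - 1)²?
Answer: 9/311 ≈ 0.028939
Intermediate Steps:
I = 272 (I = 17*(5 - 1)² = 17*4² = 17*16 = 272)
K(W) = 161 + W
(-812 + I)/((1403 - 1*20267) + K(43)) = (-812 + 272)/((1403 - 1*20267) + (161 + 43)) = -540/((1403 - 20267) + 204) = -540/(-18864 + 204) = -540/(-18660) = -540*(-1/18660) = 9/311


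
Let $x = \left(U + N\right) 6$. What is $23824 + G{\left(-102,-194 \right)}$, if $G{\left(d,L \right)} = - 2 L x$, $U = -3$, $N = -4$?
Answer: $7528$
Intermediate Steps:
$x = -42$ ($x = \left(-3 - 4\right) 6 = \left(-7\right) 6 = -42$)
$G{\left(d,L \right)} = 84 L$ ($G{\left(d,L \right)} = - 2 L \left(-42\right) = 84 L$)
$23824 + G{\left(-102,-194 \right)} = 23824 + 84 \left(-194\right) = 23824 - 16296 = 7528$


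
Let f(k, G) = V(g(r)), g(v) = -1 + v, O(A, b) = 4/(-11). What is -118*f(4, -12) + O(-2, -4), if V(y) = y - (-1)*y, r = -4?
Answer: 12976/11 ≈ 1179.6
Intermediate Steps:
O(A, b) = -4/11 (O(A, b) = 4*(-1/11) = -4/11)
V(y) = 2*y (V(y) = y + y = 2*y)
f(k, G) = -10 (f(k, G) = 2*(-1 - 4) = 2*(-5) = -10)
-118*f(4, -12) + O(-2, -4) = -118*(-10) - 4/11 = 1180 - 4/11 = 12976/11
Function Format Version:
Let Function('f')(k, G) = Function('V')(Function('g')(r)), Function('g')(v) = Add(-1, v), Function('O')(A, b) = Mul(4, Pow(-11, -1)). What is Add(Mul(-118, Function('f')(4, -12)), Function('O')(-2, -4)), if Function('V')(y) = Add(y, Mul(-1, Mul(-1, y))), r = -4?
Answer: Rational(12976, 11) ≈ 1179.6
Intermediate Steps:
Function('O')(A, b) = Rational(-4, 11) (Function('O')(A, b) = Mul(4, Rational(-1, 11)) = Rational(-4, 11))
Function('V')(y) = Mul(2, y) (Function('V')(y) = Add(y, y) = Mul(2, y))
Function('f')(k, G) = -10 (Function('f')(k, G) = Mul(2, Add(-1, -4)) = Mul(2, -5) = -10)
Add(Mul(-118, Function('f')(4, -12)), Function('O')(-2, -4)) = Add(Mul(-118, -10), Rational(-4, 11)) = Add(1180, Rational(-4, 11)) = Rational(12976, 11)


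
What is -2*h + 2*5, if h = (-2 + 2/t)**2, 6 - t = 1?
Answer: 122/25 ≈ 4.8800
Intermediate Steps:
t = 5 (t = 6 - 1*1 = 6 - 1 = 5)
h = 64/25 (h = (-2 + 2/5)**2 = (-8/5)**2 = 64/25 ≈ 2.5600)
-2*h + 2*5 = -2*64/25 + 2*5 = -128/25 + 10 = 122/25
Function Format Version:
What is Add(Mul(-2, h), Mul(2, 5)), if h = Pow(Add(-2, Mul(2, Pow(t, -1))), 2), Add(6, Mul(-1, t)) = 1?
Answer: Rational(122, 25) ≈ 4.8800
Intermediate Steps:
t = 5 (t = Add(6, Mul(-1, 1)) = Add(6, -1) = 5)
h = Rational(64, 25) (h = Pow(Add(-2, Mul(2, Pow(5, -1))), 2) = Pow(Add(-2, Mul(2, Rational(1, 5))), 2) = Pow(Add(-2, Rational(2, 5)), 2) = Pow(Rational(-8, 5), 2) = Rational(64, 25) ≈ 2.5600)
Add(Mul(-2, h), Mul(2, 5)) = Add(Mul(-2, Rational(64, 25)), Mul(2, 5)) = Add(Rational(-128, 25), 10) = Rational(122, 25)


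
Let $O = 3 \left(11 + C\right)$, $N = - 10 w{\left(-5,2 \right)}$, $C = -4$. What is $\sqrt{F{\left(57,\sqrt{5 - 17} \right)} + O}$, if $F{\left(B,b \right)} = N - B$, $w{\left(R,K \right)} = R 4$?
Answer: $2 \sqrt{41} \approx 12.806$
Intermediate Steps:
$w{\left(R,K \right)} = 4 R$
$N = 200$ ($N = - 10 \cdot 4 \left(-5\right) = \left(-10\right) \left(-20\right) = 200$)
$F{\left(B,b \right)} = 200 - B$
$O = 21$ ($O = 3 \left(11 - 4\right) = 3 \cdot 7 = 21$)
$\sqrt{F{\left(57,\sqrt{5 - 17} \right)} + O} = \sqrt{\left(200 - 57\right) + 21} = \sqrt{143 + 21} = \sqrt{164} = 2 \sqrt{41}$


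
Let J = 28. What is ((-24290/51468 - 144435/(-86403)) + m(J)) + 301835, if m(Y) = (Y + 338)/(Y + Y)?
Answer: 3132013514999911/10376309076 ≈ 3.0184e+5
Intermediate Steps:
m(Y) = (338 + Y)/(2*Y) (m(Y) = (338 + Y)/((2*Y)) = (338 + Y)*(1/(2*Y)) = (338 + Y)/(2*Y))
((-24290/51468 - 144435/(-86403)) + m(J)) + 301835 = ((-24290/51468 - 144435/(-86403)) + (½)*(338 + 28)/28) + 301835 = ((-24290*1/51468 - 144435*(-1/86403)) + (½)*(1/28)*366) + 301835 = ((-12145/25734 + 48145/28801) + 183/28) + 301835 = (889175285/741164934 + 183/28) + 301835 = 80265045451/10376309076 + 301835 = 3132013514999911/10376309076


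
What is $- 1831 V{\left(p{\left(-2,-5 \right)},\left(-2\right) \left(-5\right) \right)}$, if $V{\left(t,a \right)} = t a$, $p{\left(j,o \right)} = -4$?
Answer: $73240$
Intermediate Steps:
$V{\left(t,a \right)} = a t$
$- 1831 V{\left(p{\left(-2,-5 \right)},\left(-2\right) \left(-5\right) \right)} = - 1831 \left(-2\right) \left(-5\right) \left(-4\right) = - 1831 \cdot 10 \left(-4\right) = \left(-1831\right) \left(-40\right) = 73240$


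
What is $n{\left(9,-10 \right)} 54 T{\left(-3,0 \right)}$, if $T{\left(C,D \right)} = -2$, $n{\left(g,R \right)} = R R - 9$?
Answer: $-9828$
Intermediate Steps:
$n{\left(g,R \right)} = -9 + R^{2}$ ($n{\left(g,R \right)} = R^{2} - 9 = -9 + R^{2}$)
$n{\left(9,-10 \right)} 54 T{\left(-3,0 \right)} = \left(-9 + \left(-10\right)^{2}\right) 54 \left(-2\right) = \left(-9 + 100\right) 54 \left(-2\right) = 91 \cdot 54 \left(-2\right) = 4914 \left(-2\right) = -9828$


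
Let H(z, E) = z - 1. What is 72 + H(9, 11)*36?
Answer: 360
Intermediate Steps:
H(z, E) = -1 + z
72 + H(9, 11)*36 = 72 + (-1 + 9)*36 = 72 + 8*36 = 72 + 288 = 360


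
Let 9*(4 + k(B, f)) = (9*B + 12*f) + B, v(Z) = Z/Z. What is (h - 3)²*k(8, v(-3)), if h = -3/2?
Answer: 126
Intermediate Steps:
v(Z) = 1
h = -3/2 (h = -3*½ = -3/2 ≈ -1.5000)
k(B, f) = -4 + 4*f/3 + 10*B/9 (k(B, f) = -4 + ((9*B + 12*f) + B)/9 = -4 + (10*B + 12*f)/9 = -4 + (4*f/3 + 10*B/9) = -4 + 4*f/3 + 10*B/9)
(h - 3)²*k(8, v(-3)) = (-3/2 - 3)²*(-4 + (4/3)*1 + (10/9)*8) = (-9/2)²*(-4 + 4/3 + 80/9) = (81/4)*(56/9) = 126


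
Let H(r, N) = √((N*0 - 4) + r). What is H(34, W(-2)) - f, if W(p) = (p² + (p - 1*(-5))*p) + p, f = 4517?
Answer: -4517 + √30 ≈ -4511.5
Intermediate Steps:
W(p) = p + p² + p*(5 + p) (W(p) = (p² + (p + 5)*p) + p = (p² + (5 + p)*p) + p = (p² + p*(5 + p)) + p = p + p² + p*(5 + p))
H(r, N) = √(-4 + r) (H(r, N) = √((0 - 4) + r) = √(-4 + r))
H(34, W(-2)) - f = √(-4 + 34) - 1*4517 = √30 - 4517 = -4517 + √30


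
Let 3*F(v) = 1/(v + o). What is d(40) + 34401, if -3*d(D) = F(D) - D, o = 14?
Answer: 16725365/486 ≈ 34414.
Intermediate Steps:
F(v) = 1/(3*(14 + v)) (F(v) = 1/(3*(v + 14)) = 1/(3*(14 + v)))
d(D) = -1/(9*(14 + D)) + D/3 (d(D) = -(1/(3*(14 + D)) - D)/3 = -(-D + 1/(3*(14 + D)))/3 = -1/(9*(14 + D)) + D/3)
d(40) + 34401 = (-1 + 3*40*(14 + 40))/(9*(14 + 40)) + 34401 = (1/9)*(-1 + 3*40*54)/54 + 34401 = (1/9)*(1/54)*(-1 + 6480) + 34401 = (1/9)*(1/54)*6479 + 34401 = 6479/486 + 34401 = 16725365/486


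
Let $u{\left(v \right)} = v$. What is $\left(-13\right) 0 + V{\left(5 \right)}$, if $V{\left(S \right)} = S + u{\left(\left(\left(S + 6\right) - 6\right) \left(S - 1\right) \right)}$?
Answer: $25$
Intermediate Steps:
$V{\left(S \right)} = S + S \left(-1 + S\right)$ ($V{\left(S \right)} = S + \left(\left(S + 6\right) - 6\right) \left(S - 1\right) = S + \left(\left(6 + S\right) - 6\right) \left(-1 + S\right) = S + S \left(-1 + S\right)$)
$\left(-13\right) 0 + V{\left(5 \right)} = \left(-13\right) 0 + 5^{2} = 0 + 25 = 25$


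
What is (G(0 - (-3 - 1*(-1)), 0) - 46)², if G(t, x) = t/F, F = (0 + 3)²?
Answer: 169744/81 ≈ 2095.6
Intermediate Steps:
F = 9 (F = 3² = 9)
G(t, x) = t/9
(G(0 - (-3 - 1*(-1)), 0) - 46)² = ((0 - (-3 - 1*(-1)))/9 - 46)² = ((0 - (-3 + 1))/9 - 46)² = ((0 - 1*(-2))/9 - 46)² = ((0 + 2)/9 - 46)² = ((⅑)*2 - 46)² = (2/9 - 46)² = (-412/9)² = 169744/81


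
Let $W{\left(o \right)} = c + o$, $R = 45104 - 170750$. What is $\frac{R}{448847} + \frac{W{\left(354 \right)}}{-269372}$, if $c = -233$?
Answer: $- \frac{33899824799}{120906814084} \approx -0.28038$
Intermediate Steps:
$R = -125646$
$W{\left(o \right)} = -233 + o$
$\frac{R}{448847} + \frac{W{\left(354 \right)}}{-269372} = - \frac{125646}{448847} + \frac{-233 + 354}{-269372} = \left(-125646\right) \frac{1}{448847} + 121 \left(- \frac{1}{269372}\right) = - \frac{125646}{448847} - \frac{121}{269372} = - \frac{33899824799}{120906814084}$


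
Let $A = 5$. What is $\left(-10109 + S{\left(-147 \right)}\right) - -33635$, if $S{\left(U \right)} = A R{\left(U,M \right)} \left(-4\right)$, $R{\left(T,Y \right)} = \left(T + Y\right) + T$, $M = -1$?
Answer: $29426$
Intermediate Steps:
$R{\left(T,Y \right)} = Y + 2 T$
$S{\left(U \right)} = 20 - 40 U$ ($S{\left(U \right)} = 5 \left(-1 + 2 U\right) \left(-4\right) = \left(-5 + 10 U\right) \left(-4\right) = 20 - 40 U$)
$\left(-10109 + S{\left(-147 \right)}\right) - -33635 = \left(-10109 + \left(20 - -5880\right)\right) - -33635 = \left(-10109 + \left(20 + 5880\right)\right) + 33635 = \left(-10109 + 5900\right) + 33635 = -4209 + 33635 = 29426$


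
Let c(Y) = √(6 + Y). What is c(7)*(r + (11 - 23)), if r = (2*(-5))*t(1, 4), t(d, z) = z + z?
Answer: -92*√13 ≈ -331.71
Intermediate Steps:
t(d, z) = 2*z
r = -80 (r = (2*(-5))*(2*4) = -10*8 = -80)
c(7)*(r + (11 - 23)) = √(6 + 7)*(-80 + (11 - 23)) = √13*(-80 - 12) = √13*(-92) = -92*√13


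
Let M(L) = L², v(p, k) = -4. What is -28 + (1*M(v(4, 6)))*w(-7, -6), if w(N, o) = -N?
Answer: 84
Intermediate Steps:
-28 + (1*M(v(4, 6)))*w(-7, -6) = -28 + (1*(-4)²)*(-1*(-7)) = -28 + (1*16)*7 = -28 + 16*7 = -28 + 112 = 84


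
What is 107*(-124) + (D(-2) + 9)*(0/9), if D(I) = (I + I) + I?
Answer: -13268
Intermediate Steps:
D(I) = 3*I (D(I) = 2*I + I = 3*I)
107*(-124) + (D(-2) + 9)*(0/9) = 107*(-124) + (3*(-2) + 9)*(0/9) = -13268 + (-6 + 9)*(0*(1/9)) = -13268 + 3*0 = -13268 + 0 = -13268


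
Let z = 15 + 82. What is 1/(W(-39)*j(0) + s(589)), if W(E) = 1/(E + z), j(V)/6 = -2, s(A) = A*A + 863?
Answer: 29/10085730 ≈ 2.8753e-6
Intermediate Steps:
s(A) = 863 + A² (s(A) = A² + 863 = 863 + A²)
j(V) = -12 (j(V) = 6*(-2) = -12)
z = 97
W(E) = 1/(97 + E) (W(E) = 1/(E + 97) = 1/(97 + E))
1/(W(-39)*j(0) + s(589)) = 1/(-12/(97 - 39) + (863 + 589²)) = 1/(-12/58 + (863 + 346921)) = 1/((1/58)*(-12) + 347784) = 1/(-6/29 + 347784) = 1/(10085730/29) = 29/10085730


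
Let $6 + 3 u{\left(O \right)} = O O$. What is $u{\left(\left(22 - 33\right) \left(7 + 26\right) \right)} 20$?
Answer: $878420$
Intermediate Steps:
$u{\left(O \right)} = -2 + \frac{O^{2}}{3}$ ($u{\left(O \right)} = -2 + \frac{O O}{3} = -2 + \frac{O^{2}}{3}$)
$u{\left(\left(22 - 33\right) \left(7 + 26\right) \right)} 20 = \left(-2 + \frac{\left(\left(22 - 33\right) \left(7 + 26\right)\right)^{2}}{3}\right) 20 = \left(-2 + \frac{\left(\left(-11\right) 33\right)^{2}}{3}\right) 20 = \left(-2 + \frac{\left(-363\right)^{2}}{3}\right) 20 = \left(-2 + \frac{1}{3} \cdot 131769\right) 20 = \left(-2 + 43923\right) 20 = 43921 \cdot 20 = 878420$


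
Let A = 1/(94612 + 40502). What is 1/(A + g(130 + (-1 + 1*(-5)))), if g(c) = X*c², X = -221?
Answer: -135114/459130342943 ≈ -2.9428e-7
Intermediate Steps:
g(c) = -221*c²
A = 1/135114 ≈ 7.4012e-6
1/(A + g(130 + (-1 + 1*(-5)))) = 1/(1/135114 - 221*(130 + (-1 + 1*(-5)))²) = 1/(1/135114 - 221*(130 + (-1 - 5))²) = 1/(1/135114 - 221*(130 - 6)²) = 1/(1/135114 - 221*124²) = 1/(1/135114 - 221*15376) = 1/(1/135114 - 3398096) = 1/(-459130342943/135114) = -135114/459130342943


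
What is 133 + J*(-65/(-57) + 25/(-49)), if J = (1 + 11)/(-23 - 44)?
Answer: 8289101/62377 ≈ 132.89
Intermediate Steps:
J = -12/67 (J = 12/(-67) = 12*(-1/67) = -12/67 ≈ -0.17910)
133 + J*(-65/(-57) + 25/(-49)) = 133 - 12*(-65/(-57) + 25/(-49))/67 = 133 - 12*(-65*(-1/57) + 25*(-1/49))/67 = 133 - 12*(65/57 - 25/49)/67 = 133 - 12/67*1760/2793 = 133 - 7040/62377 = 8289101/62377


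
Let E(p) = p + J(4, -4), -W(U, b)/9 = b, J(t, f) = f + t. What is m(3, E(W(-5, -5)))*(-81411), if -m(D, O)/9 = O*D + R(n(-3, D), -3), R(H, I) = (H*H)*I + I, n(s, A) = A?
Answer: 76933395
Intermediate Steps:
W(U, b) = -9*b
R(H, I) = I + I*H² (R(H, I) = H²*I + I = I*H² + I = I + I*H²)
E(p) = p (E(p) = p + (-4 + 4) = p + 0 = p)
m(D, O) = 27 + 27*D² - 9*D*O (m(D, O) = -9*(O*D - 3*(1 + D²)) = -9*(D*O + (-3 - 3*D²)) = -9*(-3 - 3*D² + D*O) = 27 + 27*D² - 9*D*O)
m(3, E(W(-5, -5)))*(-81411) = (27 + 27*3² - 9*3*(-9*(-5)))*(-81411) = (27 + 27*9 - 9*3*45)*(-81411) = (27 + 243 - 1215)*(-81411) = -945*(-81411) = 76933395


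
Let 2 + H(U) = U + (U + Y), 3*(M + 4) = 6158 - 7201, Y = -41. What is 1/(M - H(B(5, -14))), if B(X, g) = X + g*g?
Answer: -3/2132 ≈ -0.0014071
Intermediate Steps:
B(X, g) = X + g**2
M = -1055/3 (M = -4 + (6158 - 7201)/3 = -4 + (1/3)*(-1043) = -4 - 1043/3 = -1055/3 ≈ -351.67)
H(U) = -43 + 2*U (H(U) = -2 + (U + (U - 41)) = -2 + (U + (-41 + U)) = -2 + (-41 + 2*U) = -43 + 2*U)
1/(M - H(B(5, -14))) = 1/(-1055/3 - (-43 + 2*(5 + (-14)**2))) = 1/(-1055/3 - (-43 + 2*(5 + 196))) = 1/(-1055/3 - (-43 + 2*201)) = 1/(-1055/3 - (-43 + 402)) = 1/(-1055/3 - 1*359) = 1/(-1055/3 - 359) = 1/(-2132/3) = -3/2132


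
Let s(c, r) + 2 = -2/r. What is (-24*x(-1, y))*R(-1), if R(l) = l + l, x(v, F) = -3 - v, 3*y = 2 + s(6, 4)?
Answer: -96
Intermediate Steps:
s(c, r) = -2 - 2/r
y = -⅙ (y = (2 + (-2 - 2/4))/3 = (2 + (-2 - 2*¼))/3 = (2 + (-2 - ½))/3 = (2 - 5/2)/3 = (⅓)*(-½) = -⅙ ≈ -0.16667)
R(l) = 2*l
(-24*x(-1, y))*R(-1) = (-24*(-3 - 1*(-1)))*(2*(-1)) = -24*(-3 + 1)*(-2) = -24*(-2)*(-2) = 48*(-2) = -96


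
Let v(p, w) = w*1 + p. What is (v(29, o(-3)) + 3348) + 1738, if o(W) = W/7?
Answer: 35802/7 ≈ 5114.6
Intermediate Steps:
o(W) = W/7 (o(W) = W*(1/7) = W/7)
v(p, w) = p + w (v(p, w) = w + p = p + w)
(v(29, o(-3)) + 3348) + 1738 = ((29 + (1/7)*(-3)) + 3348) + 1738 = ((29 - 3/7) + 3348) + 1738 = (200/7 + 3348) + 1738 = 23636/7 + 1738 = 35802/7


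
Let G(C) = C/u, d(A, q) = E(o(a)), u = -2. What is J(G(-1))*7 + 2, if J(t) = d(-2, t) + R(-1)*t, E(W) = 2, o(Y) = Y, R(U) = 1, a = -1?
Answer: 39/2 ≈ 19.500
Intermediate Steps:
d(A, q) = 2
G(C) = -C/2 (G(C) = C/(-2) = C*(-½) = -C/2)
J(t) = 2 + t (J(t) = 2 + 1*t = 2 + t)
J(G(-1))*7 + 2 = (2 - ½*(-1))*7 + 2 = (2 + ½)*7 + 2 = (5/2)*7 + 2 = 35/2 + 2 = 39/2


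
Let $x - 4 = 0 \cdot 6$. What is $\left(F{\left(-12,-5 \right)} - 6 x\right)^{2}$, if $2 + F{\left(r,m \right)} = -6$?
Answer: $1024$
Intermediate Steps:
$F{\left(r,m \right)} = -8$ ($F{\left(r,m \right)} = -2 - 6 = -8$)
$x = 4$ ($x = 4 + 0 \cdot 6 = 4 + 0 = 4$)
$\left(F{\left(-12,-5 \right)} - 6 x\right)^{2} = \left(-8 - 24\right)^{2} = \left(-32\right)^{2} = 1024$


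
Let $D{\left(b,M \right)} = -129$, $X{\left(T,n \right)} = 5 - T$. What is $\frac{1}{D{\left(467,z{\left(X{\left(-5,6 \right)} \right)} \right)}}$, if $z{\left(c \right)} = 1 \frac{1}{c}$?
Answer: $- \frac{1}{129} \approx -0.0077519$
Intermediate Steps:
$z{\left(c \right)} = \frac{1}{c}$
$\frac{1}{D{\left(467,z{\left(X{\left(-5,6 \right)} \right)} \right)}} = \frac{1}{-129} = - \frac{1}{129}$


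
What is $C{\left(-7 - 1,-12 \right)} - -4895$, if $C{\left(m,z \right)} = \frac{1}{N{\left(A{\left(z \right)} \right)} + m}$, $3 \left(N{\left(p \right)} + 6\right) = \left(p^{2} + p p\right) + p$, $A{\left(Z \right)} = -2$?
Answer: $\frac{58739}{12} \approx 4894.9$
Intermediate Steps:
$N{\left(p \right)} = -6 + \frac{p}{3} + \frac{2 p^{2}}{3}$ ($N{\left(p \right)} = -6 + \frac{\left(p^{2} + p p\right) + p}{3} = -6 + \frac{\left(p^{2} + p^{2}\right) + p}{3} = -6 + \frac{2 p^{2} + p}{3} = -6 + \frac{p + 2 p^{2}}{3} = -6 + \left(\frac{p}{3} + \frac{2 p^{2}}{3}\right) = -6 + \frac{p}{3} + \frac{2 p^{2}}{3}$)
$C{\left(m,z \right)} = \frac{1}{-4 + m}$ ($C{\left(m,z \right)} = \frac{1}{\left(-6 + \frac{1}{3} \left(-2\right) + \frac{2 \left(-2\right)^{2}}{3}\right) + m} = \frac{1}{\left(-6 - \frac{2}{3} + \frac{2}{3} \cdot 4\right) + m} = \frac{1}{\left(-6 - \frac{2}{3} + \frac{8}{3}\right) + m} = \frac{1}{-4 + m}$)
$C{\left(-7 - 1,-12 \right)} - -4895 = \frac{1}{-4 - 8} - -4895 = \frac{1}{-4 - 8} + 4895 = \frac{1}{-12} + 4895 = - \frac{1}{12} + 4895 = \frac{58739}{12}$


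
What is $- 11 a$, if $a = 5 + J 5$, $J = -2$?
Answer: $55$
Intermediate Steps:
$a = -5$ ($a = 5 - 10 = -5$)
$- 11 a = \left(-11\right) \left(-5\right) = 55$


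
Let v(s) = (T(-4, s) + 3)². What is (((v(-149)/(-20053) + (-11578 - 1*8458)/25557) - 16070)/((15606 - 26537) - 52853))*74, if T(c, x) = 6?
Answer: 304739059766315/16344475263732 ≈ 18.645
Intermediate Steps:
v(s) = 81 (v(s) = (6 + 3)² = 9² = 81)
(((v(-149)/(-20053) + (-11578 - 1*8458)/25557) - 16070)/((15606 - 26537) - 52853))*74 = (((81/(-20053) + (-11578 - 1*8458)/25557) - 16070)/((15606 - 26537) - 52853))*74 = (((81*(-1/20053) + (-11578 - 8458)*(1/25557)) - 16070)/(-10931 - 52853))*74 = (((-81/20053 - 20036*1/25557) - 16070)/(-63784))*74 = (((-81/20053 - 20036/25557) - 16070)*(-1/63784))*74 = ((-403852025/512494521 - 16070)*(-1/63784))*74 = -8236190804495/512494521*(-1/63784)*74 = (8236190804495/32688950527464)*74 = 304739059766315/16344475263732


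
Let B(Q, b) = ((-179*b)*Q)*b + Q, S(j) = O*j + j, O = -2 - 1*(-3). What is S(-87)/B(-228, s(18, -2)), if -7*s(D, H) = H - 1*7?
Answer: -1421/549100 ≈ -0.0025879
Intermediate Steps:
s(D, H) = 1 - H/7 (s(D, H) = -(H - 1*7)/7 = -(H - 7)/7 = -(-7 + H)/7 = 1 - H/7)
O = 1 (O = -2 + 3 = 1)
S(j) = 2*j (S(j) = 1*j + j = j + j = 2*j)
B(Q, b) = Q - 179*Q*b² (B(Q, b) = (-179*Q*b)*b + Q = -179*Q*b² + Q = Q - 179*Q*b²)
S(-87)/B(-228, s(18, -2)) = (2*(-87))/((-228*(1 - 179*(1 - ⅐*(-2))²))) = -174*(-1/(228*(1 - 179*(1 + 2/7)²))) = -174*(-1/(228*(1 - 179*(9/7)²))) = -174*(-1/(228*(1 - 179*81/49))) = -174*(-1/(228*(1 - 14499/49))) = -174/((-228*(-14450/49))) = -174/3294600/49 = -174*49/3294600 = -1421/549100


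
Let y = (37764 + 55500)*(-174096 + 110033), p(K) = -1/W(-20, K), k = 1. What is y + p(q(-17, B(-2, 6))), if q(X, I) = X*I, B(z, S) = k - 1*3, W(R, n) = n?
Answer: -203142235489/34 ≈ -5.9748e+9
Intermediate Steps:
B(z, S) = -2 (B(z, S) = 1 - 1*3 = 1 - 3 = -2)
q(X, I) = I*X
p(K) = -1/K
y = -5974771632 (y = 93264*(-64063) = -5974771632)
y + p(q(-17, B(-2, 6))) = -5974771632 - 1/((-2*(-17))) = -5974771632 - 1/34 = -203142235489/34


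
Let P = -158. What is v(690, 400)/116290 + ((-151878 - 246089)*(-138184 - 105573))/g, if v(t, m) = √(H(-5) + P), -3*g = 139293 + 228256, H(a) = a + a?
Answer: -291021726057/367549 + I*√42/58145 ≈ -7.9179e+5 + 0.00011146*I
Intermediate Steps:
H(a) = 2*a
g = -367549/3 (g = -(139293 + 228256)/3 = -⅓*367549 = -367549/3 ≈ -1.2252e+5)
v(t, m) = 2*I*√42 (v(t, m) = √(2*(-5) - 158) = √(-10 - 158) = √(-168) = 2*I*√42)
v(690, 400)/116290 + ((-151878 - 246089)*(-138184 - 105573))/g = (2*I*√42)/116290 + ((-151878 - 246089)*(-138184 - 105573))/(-367549/3) = (2*I*√42)*(1/116290) - 397967*(-243757)*(-3/367549) = I*√42/58145 + 97007242019*(-3/367549) = I*√42/58145 - 291021726057/367549 = -291021726057/367549 + I*√42/58145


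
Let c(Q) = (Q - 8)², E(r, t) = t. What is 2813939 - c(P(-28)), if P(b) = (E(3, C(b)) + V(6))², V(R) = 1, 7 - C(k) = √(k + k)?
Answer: 2828275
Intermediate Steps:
C(k) = 7 - √2*√k (C(k) = 7 - √(k + k) = 7 - √(2*k) = 7 - √2*√k)
P(b) = (8 - √2*√b)² (P(b) = ((7 - √2*√b) + 1)² = (8 - √2*√b)²)
c(Q) = (-8 + Q)²
2813939 - c(P(-28)) = 2813939 - (-8 + (-8 + √2*√(-28))²)² = 2813939 - (-8 + (-8 + √2*(2*I*√7))²)² = 2813939 - (-8 + (-8 + 2*I*√14)²)²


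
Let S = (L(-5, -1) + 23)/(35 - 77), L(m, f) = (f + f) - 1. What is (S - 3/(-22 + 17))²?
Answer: 169/11025 ≈ 0.015329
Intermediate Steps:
L(m, f) = -1 + 2*f (L(m, f) = 2*f - 1 = -1 + 2*f)
S = -10/21 (S = ((-1 + 2*(-1)) + 23)/(35 - 77) = ((-1 - 2) + 23)/(-42) = (-3 + 23)*(-1/42) = 20*(-1/42) = -10/21 ≈ -0.47619)
(S - 3/(-22 + 17))² = (-10/21 - 3/(-22 + 17))² = (-10/21 - 3/(-5))² = (-10/21 - 3*(-⅕))² = (-10/21 + ⅗)² = (13/105)² = 169/11025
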